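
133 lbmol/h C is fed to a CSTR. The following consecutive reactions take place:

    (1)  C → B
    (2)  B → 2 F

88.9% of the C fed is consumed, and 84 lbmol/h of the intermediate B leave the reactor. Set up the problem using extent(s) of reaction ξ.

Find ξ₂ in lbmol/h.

ξ₂ = 34.2 lbmol/h

Conversion of C: C consumed = 1ξ₁ = 0.889 × 133 → ξ₁ = 118.2 lbmol/h.
B balance: n_B = 0 + 1ξ₁ − 1ξ₂ = 84 → ξ₂ = (1·118.2 − 84)/1 = 34.24 lbmol/h.
Outlet amounts (n = n₀ + Σ ν·ξ):
  C: 133 − 1(118.2) = 14.76
  B: 0 + 1(118.2) − 1(34.24) = 84
  F: 0 + 2(34.24) = 68.47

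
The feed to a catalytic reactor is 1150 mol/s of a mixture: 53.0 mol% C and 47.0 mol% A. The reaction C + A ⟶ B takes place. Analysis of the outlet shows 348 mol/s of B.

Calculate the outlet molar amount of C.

For B: n = n₀ + 1ξ → 348 = 0 + 1ξ, giving ξ = 348 mol/s.
Outlet amounts (n = n₀ + ν ξ):
  C: 609.5 − 1(348) = 261.5
  A: 540.5 − 1(348) = 192.5
  B: 0 + 1(348) = 348

262 mol/s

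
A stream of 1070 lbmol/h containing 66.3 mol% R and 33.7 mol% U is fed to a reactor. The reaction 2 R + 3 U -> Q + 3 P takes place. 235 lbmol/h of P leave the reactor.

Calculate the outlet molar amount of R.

553 lbmol/h

For P: n = n₀ + 3ξ → 235 = 0 + 3ξ, giving ξ = 78.33 lbmol/h.
Outlet amounts (n = n₀ + ν ξ):
  R: 709.4 − 2(78.33) = 552.7
  U: 360.6 − 3(78.33) = 125.6
  Q: 0 + 1(78.33) = 78.33
  P: 0 + 3(78.33) = 235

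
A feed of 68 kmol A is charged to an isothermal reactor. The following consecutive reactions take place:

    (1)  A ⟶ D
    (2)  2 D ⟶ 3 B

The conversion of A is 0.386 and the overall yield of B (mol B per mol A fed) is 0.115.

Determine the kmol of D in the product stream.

21 kmol

Conversion of A: A consumed = 1ξ₁ = 0.386 × 68 → ξ₁ = 26.25 kmol.
Yield of B: 3ξ₂ / 68 = 0.115 → ξ₂ = 2.607 kmol.
Outlet amounts (n = n₀ + Σ ν·ξ):
  A: 68 − 1(26.25) = 41.75
  D: 0 + 1(26.25) − 2(2.607) = 21.03
  B: 0 + 3(2.607) = 7.82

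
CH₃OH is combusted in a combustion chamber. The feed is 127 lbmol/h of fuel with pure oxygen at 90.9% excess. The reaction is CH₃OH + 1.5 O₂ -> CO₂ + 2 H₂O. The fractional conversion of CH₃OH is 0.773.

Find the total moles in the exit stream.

Stoichiometric O₂ = 1.5 × 127 = 190.5 lbmol/h; O₂ fed = 190.5 × 1.909 = 363.7 lbmol/h.
Fuel reacted = 0.773 × 127 → ξ = 98.17 lbmol/h.
Outlet (n = n₀ + ν ξ):
  CH₃OH: 127 − 1(98.17) = 28.83
  O₂: 363.7 − 1.5(98.17) = 216.4
  CO₂: 0 + 1(98.17) = 98.17
  H₂O: 0 + 2(98.17) = 196.3
Total out = 28.83 + 216.4 + 98.17 + 196.3 = 539.8 lbmol/h.

540 lbmol/h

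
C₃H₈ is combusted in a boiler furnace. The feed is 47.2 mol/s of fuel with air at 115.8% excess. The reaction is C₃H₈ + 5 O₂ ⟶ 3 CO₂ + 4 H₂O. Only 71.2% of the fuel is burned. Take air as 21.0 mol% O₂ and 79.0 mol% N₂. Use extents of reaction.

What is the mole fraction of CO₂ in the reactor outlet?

0.0402

Stoichiometric O₂ = 5 × 47.2 = 236 mol/s; O₂ fed = 236 × 2.158 = 509.3 mol/s.
N₂ fed = 509.3 × 79/21 = 1916 mol/s.
Fuel reacted = 0.712 × 47.2 → ξ = 33.61 mol/s.
Outlet (n = n₀ + ν ξ):
  C₃H₈: 47.2 − 1(33.61) = 13.59
  O₂: 509.3 − 5(33.61) = 341.3
  N₂: 1916 (inert)
  CO₂: 0 + 3(33.61) = 100.8
  H₂O: 0 + 4(33.61) = 134.4
Total out = 2506 mol/s; y_CO₂ = 100.8 / 2506 = 0.04023.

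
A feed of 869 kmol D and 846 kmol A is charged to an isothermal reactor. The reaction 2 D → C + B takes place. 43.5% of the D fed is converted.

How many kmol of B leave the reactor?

189 kmol

D reacted = 0.435 × 869 = 378 kmol; ν_D = −2, so ξ = 378/2 = 189 kmol.
Outlet amounts (n = n₀ + ν ξ):
  D: 869 − 2(189) = 491
  C: 0 + 1(189) = 189
  B: 0 + 1(189) = 189
  A: 846 (inert)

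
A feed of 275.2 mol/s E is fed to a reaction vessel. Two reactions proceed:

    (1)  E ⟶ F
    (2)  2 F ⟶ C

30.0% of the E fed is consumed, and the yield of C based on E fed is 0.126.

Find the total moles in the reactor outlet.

241 mol/s

Conversion of E: E consumed = 1ξ₁ = 0.3 × 275.2 → ξ₁ = 82.56 mol/s.
Yield of C: 1ξ₂ / 275.2 = 0.126 → ξ₂ = 34.68 mol/s.
Outlet amounts (n = n₀ + Σ ν·ξ):
  E: 275.2 − 1(82.56) = 192.6
  F: 0 + 1(82.56) − 2(34.68) = 13.21
  C: 0 + 1(34.68) = 34.68
Total out = 192.6 + 13.21 + 34.68 = 240.5 mol/s.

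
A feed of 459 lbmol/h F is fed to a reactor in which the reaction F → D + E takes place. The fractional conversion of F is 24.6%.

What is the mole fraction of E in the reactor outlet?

0.197

F reacted = 0.246 × 459 = 112.9 lbmol/h; ν_F = −1, so ξ = 112.9/1 = 112.9 lbmol/h.
Outlet amounts (n = n₀ + ν ξ):
  F: 459 − 1(112.9) = 346.1
  D: 0 + 1(112.9) = 112.9
  E: 0 + 1(112.9) = 112.9
Total out = 571.9 lbmol/h; y_E = 112.9 / 571.9 = 0.1974.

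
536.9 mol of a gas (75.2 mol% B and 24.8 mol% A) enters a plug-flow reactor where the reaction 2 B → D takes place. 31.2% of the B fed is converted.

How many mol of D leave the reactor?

B reacted = 0.312 × 403.7 = 126 mol; ν_B = −2, so ξ = 126/2 = 62.98 mol.
Outlet amounts (n = n₀ + ν ξ):
  B: 403.7 − 2(62.98) = 277.8
  D: 0 + 1(62.98) = 62.98
  A: 133.2 (inert)

63 mol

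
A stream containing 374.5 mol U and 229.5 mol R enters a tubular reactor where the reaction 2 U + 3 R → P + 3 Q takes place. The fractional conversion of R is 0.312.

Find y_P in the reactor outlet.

0.0411

R reacted = 0.312 × 229.5 = 71.6 mol; ν_R = −3, so ξ = 71.6/3 = 23.87 mol.
Outlet amounts (n = n₀ + ν ξ):
  U: 374.5 − 2(23.87) = 326.8
  R: 229.5 − 3(23.87) = 157.9
  P: 0 + 1(23.87) = 23.87
  Q: 0 + 3(23.87) = 71.6
Total out = 580.1 mol; y_P = 23.87 / 580.1 = 0.04114.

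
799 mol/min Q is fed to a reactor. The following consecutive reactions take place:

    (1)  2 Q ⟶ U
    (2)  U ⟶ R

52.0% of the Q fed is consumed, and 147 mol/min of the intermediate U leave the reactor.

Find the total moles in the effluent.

591 mol/min

Conversion of Q: Q consumed = 2ξ₁ = 0.52 × 799 → ξ₁ = 207.7 mol/min.
U balance: n_U = 0 + 1ξ₁ − 1ξ₂ = 147 → ξ₂ = (1·207.7 − 147)/1 = 60.74 mol/min.
Outlet amounts (n = n₀ + Σ ν·ξ):
  Q: 799 − 2(207.7) = 383.5
  U: 0 + 1(207.7) − 1(60.74) = 147
  R: 0 + 1(60.74) = 60.74
Total out = 383.5 + 147 + 60.74 = 591.3 mol/min.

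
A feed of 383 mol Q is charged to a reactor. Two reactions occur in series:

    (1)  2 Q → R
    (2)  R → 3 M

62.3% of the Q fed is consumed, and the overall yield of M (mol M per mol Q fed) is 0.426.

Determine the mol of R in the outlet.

64.9 mol

Conversion of Q: Q consumed = 2ξ₁ = 0.623 × 383 → ξ₁ = 119.3 mol.
Yield of M: 3ξ₂ / 383 = 0.426 → ξ₂ = 54.39 mol.
Outlet amounts (n = n₀ + Σ ν·ξ):
  Q: 383 − 2(119.3) = 144.4
  R: 0 + 1(119.3) − 1(54.39) = 64.92
  M: 0 + 3(54.39) = 163.2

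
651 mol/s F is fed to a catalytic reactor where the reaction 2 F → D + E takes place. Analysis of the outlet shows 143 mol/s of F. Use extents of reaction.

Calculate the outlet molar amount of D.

For F: n = n₀ − 2ξ → 143 = 651 − 2ξ, giving ξ = 254 mol/s.
Outlet amounts (n = n₀ + ν ξ):
  F: 651 − 2(254) = 143
  D: 0 + 1(254) = 254
  E: 0 + 1(254) = 254

254 mol/s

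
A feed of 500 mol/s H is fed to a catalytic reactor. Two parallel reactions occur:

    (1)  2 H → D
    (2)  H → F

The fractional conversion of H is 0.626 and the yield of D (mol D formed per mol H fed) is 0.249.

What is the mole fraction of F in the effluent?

0.17

Yield of D: 1ξ₁ / 500 = 0.249 → ξ₁ = 124.5 mol/s.
Conversion of H: 2ξ₁ + 1ξ₂ = 0.626 × 500 = 313 → ξ₂ = 64 mol/s.
Outlet amounts (n = n₀ + Σ ν·ξ):
  H: 500 − 2(124.5) − 1(64) = 187
  D: 0 + 1(124.5) = 124.5
  F: 0 + 1(64) = 64
Total out = 375.5 mol/s; y_F = 64 / 375.5 = 0.1704.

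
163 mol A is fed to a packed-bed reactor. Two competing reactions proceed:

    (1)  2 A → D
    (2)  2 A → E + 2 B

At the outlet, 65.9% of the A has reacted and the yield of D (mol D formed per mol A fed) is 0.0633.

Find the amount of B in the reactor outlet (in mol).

Yield of D: 1ξ₁ / 163 = 0.0633 → ξ₁ = 10.32 mol.
Conversion of A: 2ξ₁ + 2ξ₂ = 0.659 × 163 = 107.4 → ξ₂ = 43.39 mol.
Outlet amounts (n = n₀ + Σ ν·ξ):
  A: 163 − 2(10.32) − 2(43.39) = 55.58
  D: 0 + 1(10.32) = 10.32
  E: 0 + 1(43.39) = 43.39
  B: 0 + 2(43.39) = 86.78

86.8 mol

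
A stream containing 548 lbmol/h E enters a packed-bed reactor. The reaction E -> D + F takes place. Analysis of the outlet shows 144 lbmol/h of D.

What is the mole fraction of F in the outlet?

For D: n = n₀ + 1ξ → 144 = 0 + 1ξ, giving ξ = 144 lbmol/h.
Outlet amounts (n = n₀ + ν ξ):
  E: 548 − 1(144) = 404
  D: 0 + 1(144) = 144
  F: 0 + 1(144) = 144
Total out = 692 lbmol/h; y_F = 144 / 692 = 0.2081.

0.208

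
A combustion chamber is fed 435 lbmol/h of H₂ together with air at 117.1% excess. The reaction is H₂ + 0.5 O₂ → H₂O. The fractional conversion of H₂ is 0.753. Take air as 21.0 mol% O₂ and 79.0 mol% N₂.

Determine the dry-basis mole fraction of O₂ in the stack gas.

Stoichiometric O₂ = 0.5 × 435 = 217.5 lbmol/h; O₂ fed = 217.5 × 2.171 = 472.2 lbmol/h.
N₂ fed = 472.2 × 79/21 = 1776 lbmol/h.
Fuel reacted = 0.753 × 435 → ξ = 327.6 lbmol/h.
Outlet (n = n₀ + ν ξ):
  H₂: 435 − 1(327.6) = 107.4
  O₂: 472.2 − 0.5(327.6) = 308.4
  N₂: 1776 (inert)
  H₂O: 0 + 1(327.6) = 327.6
Dry total = 2192 lbmol/h; y_O₂ (dry) = 308.4 / 2192 = 0.1407.

0.141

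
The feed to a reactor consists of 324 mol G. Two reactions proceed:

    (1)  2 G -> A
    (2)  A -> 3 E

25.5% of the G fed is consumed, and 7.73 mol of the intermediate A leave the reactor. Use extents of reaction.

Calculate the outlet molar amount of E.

101 mol

Conversion of G: G consumed = 2ξ₁ = 0.255 × 324 → ξ₁ = 41.31 mol.
A balance: n_A = 0 + 1ξ₁ − 1ξ₂ = 7.73 → ξ₂ = (1·41.31 − 7.73)/1 = 33.58 mol.
Outlet amounts (n = n₀ + Σ ν·ξ):
  G: 324 − 2(41.31) = 241.4
  A: 0 + 1(41.31) − 1(33.58) = 7.73
  E: 0 + 3(33.58) = 100.7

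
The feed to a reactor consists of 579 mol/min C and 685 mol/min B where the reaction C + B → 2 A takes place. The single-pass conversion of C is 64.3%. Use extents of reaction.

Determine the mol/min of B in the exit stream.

313 mol/min

C reacted = 0.643 × 579 = 372.3 mol/min; ν_C = −1, so ξ = 372.3/1 = 372.3 mol/min.
Outlet amounts (n = n₀ + ν ξ):
  C: 579 − 1(372.3) = 206.7
  B: 685 − 1(372.3) = 312.7
  A: 0 + 2(372.3) = 744.6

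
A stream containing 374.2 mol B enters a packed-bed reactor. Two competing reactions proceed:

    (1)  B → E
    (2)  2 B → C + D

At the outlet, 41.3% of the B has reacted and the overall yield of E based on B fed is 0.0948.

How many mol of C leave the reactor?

59.5 mol

Yield of E: 1ξ₁ / 374.2 = 0.0948 → ξ₁ = 35.47 mol.
Conversion of B: 1ξ₁ + 2ξ₂ = 0.413 × 374.2 = 154.5 → ξ₂ = 59.54 mol.
Outlet amounts (n = n₀ + Σ ν·ξ):
  B: 374.2 − 1(35.47) − 2(59.54) = 219.7
  E: 0 + 1(35.47) = 35.47
  C: 0 + 1(59.54) = 59.54
  D: 0 + 1(59.54) = 59.54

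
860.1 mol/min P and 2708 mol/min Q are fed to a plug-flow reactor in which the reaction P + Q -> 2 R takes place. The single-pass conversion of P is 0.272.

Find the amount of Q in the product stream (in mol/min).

2470 mol/min

P reacted = 0.272 × 860.1 = 233.9 mol/min; ν_P = −1, so ξ = 233.9/1 = 233.9 mol/min.
Outlet amounts (n = n₀ + ν ξ):
  P: 860.1 − 1(233.9) = 626.2
  Q: 2708 − 1(233.9) = 2474
  R: 0 + 2(233.9) = 467.9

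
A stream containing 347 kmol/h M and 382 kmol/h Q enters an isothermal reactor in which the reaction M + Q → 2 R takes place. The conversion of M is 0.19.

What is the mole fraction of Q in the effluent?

0.434

M reacted = 0.19 × 347 = 65.93 kmol/h; ν_M = −1, so ξ = 65.93/1 = 65.93 kmol/h.
Outlet amounts (n = n₀ + ν ξ):
  M: 347 − 1(65.93) = 281.1
  Q: 382 − 1(65.93) = 316.1
  R: 0 + 2(65.93) = 131.9
Total out = 729 kmol/h; y_Q = 316.1 / 729 = 0.4336.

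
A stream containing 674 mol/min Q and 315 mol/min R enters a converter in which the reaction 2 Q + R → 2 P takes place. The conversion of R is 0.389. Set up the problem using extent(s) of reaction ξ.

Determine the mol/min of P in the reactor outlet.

R reacted = 0.389 × 315 = 122.5 mol/min; ν_R = −1, so ξ = 122.5/1 = 122.5 mol/min.
Outlet amounts (n = n₀ + ν ξ):
  Q: 674 − 2(122.5) = 428.9
  R: 315 − 1(122.5) = 192.5
  P: 0 + 2(122.5) = 245.1

245 mol/min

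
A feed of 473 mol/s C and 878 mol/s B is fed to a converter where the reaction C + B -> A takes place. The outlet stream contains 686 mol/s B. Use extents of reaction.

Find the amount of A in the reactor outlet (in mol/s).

For B: n = n₀ − 1ξ → 686 = 878 − 1ξ, giving ξ = 192 mol/s.
Outlet amounts (n = n₀ + ν ξ):
  C: 473 − 1(192) = 281
  B: 878 − 1(192) = 686
  A: 0 + 1(192) = 192

192 mol/s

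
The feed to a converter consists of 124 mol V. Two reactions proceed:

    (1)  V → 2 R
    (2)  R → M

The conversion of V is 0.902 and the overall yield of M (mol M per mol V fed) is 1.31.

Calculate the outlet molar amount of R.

Conversion of V: V consumed = 1ξ₁ = 0.902 × 124 → ξ₁ = 111.8 mol.
Yield of M: 1ξ₂ / 124 = 1.31 → ξ₂ = 162.4 mol.
Outlet amounts (n = n₀ + Σ ν·ξ):
  V: 124 − 1(111.8) = 12.15
  R: 0 + 2(111.8) − 1(162.4) = 61.26
  M: 0 + 1(162.4) = 162.4

61.3 mol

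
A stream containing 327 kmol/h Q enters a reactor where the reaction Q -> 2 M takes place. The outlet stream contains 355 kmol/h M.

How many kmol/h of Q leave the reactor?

150 kmol/h

For M: n = n₀ + 2ξ → 355 = 0 + 2ξ, giving ξ = 177.5 kmol/h.
Outlet amounts (n = n₀ + ν ξ):
  Q: 327 − 1(177.5) = 149.5
  M: 0 + 2(177.5) = 355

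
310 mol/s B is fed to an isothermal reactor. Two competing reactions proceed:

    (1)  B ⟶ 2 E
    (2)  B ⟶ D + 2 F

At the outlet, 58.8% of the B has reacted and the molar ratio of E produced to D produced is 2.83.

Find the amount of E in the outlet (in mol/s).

Conversion of B: B consumed = 0.588 × 310 = 182.3 mol/s = 1ξ₁ + 1ξ₂.
Selectivity: 2ξ₁ / (1ξ₂) = 2.83 → ξ₁ = 1.415 ξ₂.
Substitute: (1·1.415 + 1) ξ₂ = 182.3 → ξ₂ = 75.48 mol/s, ξ₁ = 106.8 mol/s.
Outlet amounts (n = n₀ + Σ ν·ξ):
  B: 310 − 1(106.8) − 1(75.48) = 127.7
  E: 0 + 2(106.8) = 213.6
  D: 0 + 1(75.48) = 75.48
  F: 0 + 2(75.48) = 151

214 mol/s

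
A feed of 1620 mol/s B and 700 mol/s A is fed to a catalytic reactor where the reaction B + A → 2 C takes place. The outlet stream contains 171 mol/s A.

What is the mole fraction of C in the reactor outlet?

For A: n = n₀ − 1ξ → 171 = 700 − 1ξ, giving ξ = 529 mol/s.
Outlet amounts (n = n₀ + ν ξ):
  B: 1620 − 1(529) = 1091
  A: 700 − 1(529) = 171
  C: 0 + 2(529) = 1058
Total out = 2320 mol/s; y_C = 1058 / 2320 = 0.456.

0.456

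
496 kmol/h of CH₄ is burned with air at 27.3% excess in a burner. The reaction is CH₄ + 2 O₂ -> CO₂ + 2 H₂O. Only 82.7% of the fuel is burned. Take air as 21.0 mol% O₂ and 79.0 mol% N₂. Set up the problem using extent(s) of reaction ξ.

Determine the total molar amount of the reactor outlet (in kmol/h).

Stoichiometric O₂ = 2 × 496 = 992 kmol/h; O₂ fed = 992 × 1.273 = 1263 kmol/h.
N₂ fed = 1263 × 79/21 = 4751 kmol/h.
Fuel reacted = 0.827 × 496 → ξ = 410.2 kmol/h.
Outlet (n = n₀ + ν ξ):
  CH₄: 496 − 1(410.2) = 85.81
  O₂: 1263 − 2(410.2) = 442.4
  N₂: 4751 (inert)
  CO₂: 0 + 1(410.2) = 410.2
  H₂O: 0 + 2(410.2) = 820.4
Total out = 85.81 + 442.4 + 4751 + 410.2 + 820.4 = 6509 kmol/h.

6510 kmol/h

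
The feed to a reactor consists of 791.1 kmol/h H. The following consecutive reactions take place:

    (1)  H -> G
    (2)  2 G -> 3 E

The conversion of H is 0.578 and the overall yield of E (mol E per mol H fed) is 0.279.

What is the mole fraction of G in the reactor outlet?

Conversion of H: H consumed = 1ξ₁ = 0.578 × 791.1 → ξ₁ = 457.3 kmol/h.
Yield of E: 3ξ₂ / 791.1 = 0.279 → ξ₂ = 73.57 kmol/h.
Outlet amounts (n = n₀ + Σ ν·ξ):
  H: 791.1 − 1(457.3) = 333.8
  G: 0 + 1(457.3) − 2(73.57) = 310.1
  E: 0 + 3(73.57) = 220.7
Total out = 864.7 kmol/h; y_G = 310.1 / 864.7 = 0.3586.

0.359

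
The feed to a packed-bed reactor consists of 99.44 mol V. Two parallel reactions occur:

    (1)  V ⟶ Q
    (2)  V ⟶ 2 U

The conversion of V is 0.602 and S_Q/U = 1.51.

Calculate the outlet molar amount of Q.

Conversion of V: V consumed = 0.602 × 99.44 = 59.86 mol = 1ξ₁ + 1ξ₂.
Selectivity: 1ξ₁ / (2ξ₂) = 1.51 → ξ₁ = 3.02 ξ₂.
Substitute: (1·3.02 + 1) ξ₂ = 59.86 → ξ₂ = 14.89 mol, ξ₁ = 44.97 mol.
Outlet amounts (n = n₀ + Σ ν·ξ):
  V: 99.44 − 1(44.97) − 1(14.89) = 39.58
  Q: 0 + 1(44.97) = 44.97
  U: 0 + 2(14.89) = 29.78

45 mol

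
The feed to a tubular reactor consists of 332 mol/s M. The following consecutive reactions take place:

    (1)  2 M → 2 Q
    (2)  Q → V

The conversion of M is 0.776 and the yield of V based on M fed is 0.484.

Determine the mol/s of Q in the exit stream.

96.9 mol/s

Conversion of M: M consumed = 2ξ₁ = 0.776 × 332 → ξ₁ = 128.8 mol/s.
Yield of V: 1ξ₂ / 332 = 0.484 → ξ₂ = 160.7 mol/s.
Outlet amounts (n = n₀ + Σ ν·ξ):
  M: 332 − 2(128.8) = 74.37
  Q: 0 + 2(128.8) − 1(160.7) = 96.94
  V: 0 + 1(160.7) = 160.7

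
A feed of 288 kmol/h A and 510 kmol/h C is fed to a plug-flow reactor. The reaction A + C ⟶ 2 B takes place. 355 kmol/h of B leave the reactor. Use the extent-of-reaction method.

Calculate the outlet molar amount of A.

110 kmol/h

For B: n = n₀ + 2ξ → 355 = 0 + 2ξ, giving ξ = 177.5 kmol/h.
Outlet amounts (n = n₀ + ν ξ):
  A: 288 − 1(177.5) = 110.5
  C: 510 − 1(177.5) = 332.5
  B: 0 + 2(177.5) = 355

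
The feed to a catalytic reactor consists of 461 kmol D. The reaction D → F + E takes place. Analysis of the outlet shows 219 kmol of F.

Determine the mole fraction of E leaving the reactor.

0.322

For F: n = n₀ + 1ξ → 219 = 0 + 1ξ, giving ξ = 219 kmol.
Outlet amounts (n = n₀ + ν ξ):
  D: 461 − 1(219) = 242
  F: 0 + 1(219) = 219
  E: 0 + 1(219) = 219
Total out = 680 kmol; y_E = 219 / 680 = 0.3221.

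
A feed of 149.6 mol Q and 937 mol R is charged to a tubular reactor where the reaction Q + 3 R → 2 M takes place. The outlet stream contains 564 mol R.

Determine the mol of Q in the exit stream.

25.3 mol

For R: n = n₀ − 3ξ → 564 = 937 − 3ξ, giving ξ = 124.3 mol.
Outlet amounts (n = n₀ + ν ξ):
  Q: 149.6 − 1(124.3) = 25.27
  R: 937 − 3(124.3) = 564
  M: 0 + 2(124.3) = 248.7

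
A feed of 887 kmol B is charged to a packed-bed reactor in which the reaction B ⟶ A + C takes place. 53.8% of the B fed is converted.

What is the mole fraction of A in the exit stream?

0.35

B reacted = 0.538 × 887 = 477.2 kmol; ν_B = −1, so ξ = 477.2/1 = 477.2 kmol.
Outlet amounts (n = n₀ + ν ξ):
  B: 887 − 1(477.2) = 409.8
  A: 0 + 1(477.2) = 477.2
  C: 0 + 1(477.2) = 477.2
Total out = 1364 kmol; y_A = 477.2 / 1364 = 0.3498.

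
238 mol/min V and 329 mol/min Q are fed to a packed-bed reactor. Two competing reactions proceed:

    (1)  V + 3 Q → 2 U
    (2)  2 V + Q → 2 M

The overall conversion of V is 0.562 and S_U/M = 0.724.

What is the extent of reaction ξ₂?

Conversion of V: V consumed = 0.562 × 238 = 133.8 mol/min = 1ξ₁ + 2ξ₂.
Selectivity: 2ξ₁ / (2ξ₂) = 0.724 → ξ₁ = 0.724 ξ₂.
Substitute: (1·0.724 + 2) ξ₂ = 133.8 → ξ₂ = 49.1 mol/min, ξ₁ = 35.55 mol/min.
Outlet amounts (n = n₀ + Σ ν·ξ):
  V: 238 − 1(35.55) − 2(49.1) = 104.2
  Q: 329 − 3(35.55) − 1(49.1) = 173.2
  U: 0 + 2(35.55) = 71.1
  M: 0 + 2(49.1) = 98.21

ξ₂ = 49.1 mol/min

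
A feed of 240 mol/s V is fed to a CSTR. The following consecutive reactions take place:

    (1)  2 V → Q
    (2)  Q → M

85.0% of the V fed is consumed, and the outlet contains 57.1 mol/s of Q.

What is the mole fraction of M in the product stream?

0.325

Conversion of V: V consumed = 2ξ₁ = 0.85 × 240 → ξ₁ = 102 mol/s.
Q balance: n_Q = 0 + 1ξ₁ − 1ξ₂ = 57.1 → ξ₂ = (1·102 − 57.1)/1 = 44.9 mol/s.
Outlet amounts (n = n₀ + Σ ν·ξ):
  V: 240 − 2(102) = 36
  Q: 0 + 1(102) − 1(44.9) = 57.1
  M: 0 + 1(44.9) = 44.9
Total out = 138 mol/s; y_M = 44.9 / 138 = 0.3254.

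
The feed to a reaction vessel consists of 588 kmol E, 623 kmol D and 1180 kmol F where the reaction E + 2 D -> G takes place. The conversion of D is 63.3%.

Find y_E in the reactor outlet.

D reacted = 0.633 × 623 = 394.4 kmol; ν_D = −2, so ξ = 394.4/2 = 197.2 kmol.
Outlet amounts (n = n₀ + ν ξ):
  E: 588 − 1(197.2) = 390.8
  D: 623 − 2(197.2) = 228.6
  G: 0 + 1(197.2) = 197.2
  F: 1180 (inert)
Total out = 1997 kmol; y_E = 390.8 / 1997 = 0.1957.

0.196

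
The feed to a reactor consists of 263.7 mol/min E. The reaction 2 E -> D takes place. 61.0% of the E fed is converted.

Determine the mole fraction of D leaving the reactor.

E reacted = 0.61 × 263.7 = 160.9 mol/min; ν_E = −2, so ξ = 160.9/2 = 80.43 mol/min.
Outlet amounts (n = n₀ + ν ξ):
  E: 263.7 − 2(80.43) = 102.8
  D: 0 + 1(80.43) = 80.43
Total out = 183.3 mol/min; y_D = 80.43 / 183.3 = 0.4388.

0.439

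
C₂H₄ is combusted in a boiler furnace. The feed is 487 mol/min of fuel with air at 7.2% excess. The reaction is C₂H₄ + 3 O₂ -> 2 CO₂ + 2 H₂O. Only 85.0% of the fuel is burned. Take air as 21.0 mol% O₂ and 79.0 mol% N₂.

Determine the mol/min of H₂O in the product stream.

Stoichiometric O₂ = 3 × 487 = 1461 mol/min; O₂ fed = 1461 × 1.072 = 1566 mol/min.
N₂ fed = 1566 × 79/21 = 5892 mol/min.
Fuel reacted = 0.85 × 487 → ξ = 413.9 mol/min.
Outlet (n = n₀ + ν ξ):
  C₂H₄: 487 − 1(413.9) = 73.05
  O₂: 1566 − 3(413.9) = 324.3
  N₂: 5892 (inert)
  CO₂: 0 + 2(413.9) = 827.9
  H₂O: 0 + 2(413.9) = 827.9

828 mol/min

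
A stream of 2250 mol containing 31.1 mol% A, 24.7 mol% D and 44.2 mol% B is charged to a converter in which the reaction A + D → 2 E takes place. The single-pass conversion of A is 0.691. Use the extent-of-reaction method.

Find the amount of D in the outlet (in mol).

A reacted = 0.691 × 699.8 = 483.5 mol; ν_A = −1, so ξ = 483.5/1 = 483.5 mol.
Outlet amounts (n = n₀ + ν ξ):
  A: 699.8 − 1(483.5) = 216.2
  D: 555.8 − 1(483.5) = 72.22
  E: 0 + 2(483.5) = 967.1
  B: 994.5 (inert)

72.2 mol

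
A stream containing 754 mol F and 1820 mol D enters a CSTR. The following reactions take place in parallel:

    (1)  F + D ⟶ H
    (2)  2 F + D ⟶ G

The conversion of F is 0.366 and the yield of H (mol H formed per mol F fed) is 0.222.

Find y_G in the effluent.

Yield of H: 1ξ₁ / 754 = 0.222 → ξ₁ = 167.4 mol.
Conversion of F: 1ξ₁ + 2ξ₂ = 0.366 × 754 = 276 → ξ₂ = 54.29 mol.
Outlet amounts (n = n₀ + Σ ν·ξ):
  F: 754 − 1(167.4) − 2(54.29) = 478
  D: 1820 − 1(167.4) − 1(54.29) = 1598
  H: 0 + 1(167.4) = 167.4
  G: 0 + 1(54.29) = 54.29
Total out = 2298 mol; y_G = 54.29 / 2298 = 0.02362.

0.0236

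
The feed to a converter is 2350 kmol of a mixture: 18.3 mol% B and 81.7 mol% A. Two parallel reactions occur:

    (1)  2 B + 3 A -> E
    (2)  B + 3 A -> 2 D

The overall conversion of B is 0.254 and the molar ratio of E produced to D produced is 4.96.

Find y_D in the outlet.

Conversion of B: B consumed = 0.254 × 430.1 = 109.2 kmol = 2ξ₁ + 1ξ₂.
Selectivity: 1ξ₁ / (2ξ₂) = 4.96 → ξ₁ = 9.92 ξ₂.
Substitute: (2·9.92 + 1) ξ₂ = 109.2 → ξ₂ = 5.241 kmol, ξ₁ = 52 kmol.
Outlet amounts (n = n₀ + Σ ν·ξ):
  B: 430.1 − 2(52) − 1(5.241) = 320.8
  A: 1920 − 3(52) − 3(5.241) = 1748
  E: 0 + 1(52) = 52
  D: 0 + 2(5.241) = 10.48
Total out = 2132 kmol; y_D = 10.48 / 2132 = 0.004918.

0.00492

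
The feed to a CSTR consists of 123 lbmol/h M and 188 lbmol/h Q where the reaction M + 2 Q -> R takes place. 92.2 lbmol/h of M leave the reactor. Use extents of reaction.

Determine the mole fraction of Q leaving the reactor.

For M: n = n₀ − 1ξ → 92.2 = 123 − 1ξ, giving ξ = 30.8 lbmol/h.
Outlet amounts (n = n₀ + ν ξ):
  M: 123 − 1(30.8) = 92.2
  Q: 188 − 2(30.8) = 126.4
  R: 0 + 1(30.8) = 30.8
Total out = 249.4 lbmol/h; y_Q = 126.4 / 249.4 = 0.5068.

0.507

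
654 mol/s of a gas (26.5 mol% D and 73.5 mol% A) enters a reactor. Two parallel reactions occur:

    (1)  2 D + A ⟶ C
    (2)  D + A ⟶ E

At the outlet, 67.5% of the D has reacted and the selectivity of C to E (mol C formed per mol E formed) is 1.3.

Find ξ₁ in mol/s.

ξ₁ = 42.2 mol/s

Conversion of D: D consumed = 0.675 × 173.3 = 117 mol/s = 2ξ₁ + 1ξ₂.
Selectivity: 1ξ₁ / (1ξ₂) = 1.3 → ξ₁ = 1.3 ξ₂.
Substitute: (2·1.3 + 1) ξ₂ = 117 → ξ₂ = 32.5 mol/s, ξ₁ = 42.24 mol/s.
Outlet amounts (n = n₀ + Σ ν·ξ):
  D: 173.3 − 2(42.24) − 1(32.5) = 56.33
  A: 480.7 − 1(42.24) − 1(32.5) = 406
  C: 0 + 1(42.24) = 42.24
  E: 0 + 1(32.5) = 32.5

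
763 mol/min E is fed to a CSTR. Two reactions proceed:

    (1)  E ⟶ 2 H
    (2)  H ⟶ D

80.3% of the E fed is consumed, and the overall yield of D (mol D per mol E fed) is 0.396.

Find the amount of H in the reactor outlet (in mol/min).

Conversion of E: E consumed = 1ξ₁ = 0.803 × 763 → ξ₁ = 612.7 mol/min.
Yield of D: 1ξ₂ / 763 = 0.396 → ξ₂ = 302.1 mol/min.
Outlet amounts (n = n₀ + Σ ν·ξ):
  E: 763 − 1(612.7) = 150.3
  H: 0 + 2(612.7) − 1(302.1) = 923.2
  D: 0 + 1(302.1) = 302.1

923 mol/min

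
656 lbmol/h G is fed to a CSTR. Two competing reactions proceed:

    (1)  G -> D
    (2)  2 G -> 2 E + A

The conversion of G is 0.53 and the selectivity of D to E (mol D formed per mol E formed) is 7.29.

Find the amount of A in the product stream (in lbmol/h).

Conversion of G: G consumed = 0.53 × 656 = 347.7 lbmol/h = 1ξ₁ + 2ξ₂.
Selectivity: 1ξ₁ / (2ξ₂) = 7.29 → ξ₁ = 14.58 ξ₂.
Substitute: (1·14.58 + 2) ξ₂ = 347.7 → ξ₂ = 20.97 lbmol/h, ξ₁ = 305.7 lbmol/h.
Outlet amounts (n = n₀ + Σ ν·ξ):
  G: 656 − 1(305.7) − 2(20.97) = 308.3
  D: 0 + 1(305.7) = 305.7
  E: 0 + 2(20.97) = 41.94
  A: 0 + 1(20.97) = 20.97

21 lbmol/h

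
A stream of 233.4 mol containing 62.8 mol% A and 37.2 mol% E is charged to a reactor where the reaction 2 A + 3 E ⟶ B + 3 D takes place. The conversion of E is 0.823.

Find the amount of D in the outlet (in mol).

71.5 mol

E reacted = 0.823 × 86.82 = 71.46 mol; ν_E = −3, so ξ = 71.46/3 = 23.82 mol.
Outlet amounts (n = n₀ + ν ξ):
  A: 146.6 − 2(23.82) = 98.94
  E: 86.82 − 3(23.82) = 15.37
  B: 0 + 1(23.82) = 23.82
  D: 0 + 3(23.82) = 71.46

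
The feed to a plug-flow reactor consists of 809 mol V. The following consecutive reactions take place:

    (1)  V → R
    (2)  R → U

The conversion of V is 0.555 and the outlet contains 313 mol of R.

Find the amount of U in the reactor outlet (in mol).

136 mol

Conversion of V: V consumed = 1ξ₁ = 0.555 × 809 → ξ₁ = 449 mol.
R balance: n_R = 0 + 1ξ₁ − 1ξ₂ = 313 → ξ₂ = (1·449 − 313)/1 = 136 mol.
Outlet amounts (n = n₀ + Σ ν·ξ):
  V: 809 − 1(449) = 360
  R: 0 + 1(449) − 1(136) = 313
  U: 0 + 1(136) = 136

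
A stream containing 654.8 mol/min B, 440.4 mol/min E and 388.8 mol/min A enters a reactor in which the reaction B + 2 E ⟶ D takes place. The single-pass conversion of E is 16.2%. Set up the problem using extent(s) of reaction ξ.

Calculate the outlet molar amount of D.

35.7 mol/min

E reacted = 0.162 × 440.4 = 71.34 mol/min; ν_E = −2, so ξ = 71.34/2 = 35.67 mol/min.
Outlet amounts (n = n₀ + ν ξ):
  B: 654.8 − 1(35.67) = 619.1
  E: 440.4 − 2(35.67) = 369.1
  D: 0 + 1(35.67) = 35.67
  A: 388.8 (inert)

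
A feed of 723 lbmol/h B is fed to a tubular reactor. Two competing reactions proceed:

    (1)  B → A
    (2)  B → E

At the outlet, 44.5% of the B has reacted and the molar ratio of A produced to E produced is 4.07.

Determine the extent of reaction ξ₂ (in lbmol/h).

Conversion of B: B consumed = 0.445 × 723 = 321.7 lbmol/h = 1ξ₁ + 1ξ₂.
Selectivity: 1ξ₁ / (1ξ₂) = 4.07 → ξ₁ = 4.07 ξ₂.
Substitute: (1·4.07 + 1) ξ₂ = 321.7 → ξ₂ = 63.46 lbmol/h, ξ₁ = 258.3 lbmol/h.
Outlet amounts (n = n₀ + Σ ν·ξ):
  B: 723 − 1(258.3) − 1(63.46) = 401.3
  A: 0 + 1(258.3) = 258.3
  E: 0 + 1(63.46) = 63.46

ξ₂ = 63.5 lbmol/h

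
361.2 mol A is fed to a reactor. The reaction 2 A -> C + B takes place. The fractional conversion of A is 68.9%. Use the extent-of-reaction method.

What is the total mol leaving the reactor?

A reacted = 0.689 × 361.2 = 248.9 mol; ν_A = −2, so ξ = 248.9/2 = 124.4 mol.
Outlet amounts (n = n₀ + ν ξ):
  A: 361.2 − 2(124.4) = 112.3
  C: 0 + 1(124.4) = 124.4
  B: 0 + 1(124.4) = 124.4
Total out = 112.3 + 124.4 + 124.4 = 361.2 mol.

361 mol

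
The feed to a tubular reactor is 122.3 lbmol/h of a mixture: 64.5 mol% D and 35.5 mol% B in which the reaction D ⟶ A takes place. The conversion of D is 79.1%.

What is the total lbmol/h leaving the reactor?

122 lbmol/h

D reacted = 0.791 × 78.88 = 62.4 lbmol/h; ν_D = −1, so ξ = 62.4/1 = 62.4 lbmol/h.
Outlet amounts (n = n₀ + ν ξ):
  D: 78.88 − 1(62.4) = 16.49
  A: 0 + 1(62.4) = 62.4
  B: 43.42 (inert)
Total out = 16.49 + 62.4 + 43.42 = 122.3 lbmol/h.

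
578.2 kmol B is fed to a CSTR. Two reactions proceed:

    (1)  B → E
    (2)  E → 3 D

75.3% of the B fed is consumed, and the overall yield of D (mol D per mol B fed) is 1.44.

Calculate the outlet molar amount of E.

158 kmol

Conversion of B: B consumed = 1ξ₁ = 0.753 × 578.2 → ξ₁ = 435.4 kmol.
Yield of D: 3ξ₂ / 578.2 = 1.44 → ξ₂ = 277.5 kmol.
Outlet amounts (n = n₀ + Σ ν·ξ):
  B: 578.2 − 1(435.4) = 142.8
  E: 0 + 1(435.4) − 1(277.5) = 157.8
  D: 0 + 3(277.5) = 832.6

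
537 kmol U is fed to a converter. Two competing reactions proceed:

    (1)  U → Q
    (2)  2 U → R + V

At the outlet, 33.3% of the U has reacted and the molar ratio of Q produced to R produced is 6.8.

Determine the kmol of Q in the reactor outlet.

138 kmol

Conversion of U: U consumed = 0.333 × 537 = 178.8 kmol = 1ξ₁ + 2ξ₂.
Selectivity: 1ξ₁ / (1ξ₂) = 6.8 → ξ₁ = 6.8 ξ₂.
Substitute: (1·6.8 + 2) ξ₂ = 178.8 → ξ₂ = 20.32 kmol, ξ₁ = 138.2 kmol.
Outlet amounts (n = n₀ + Σ ν·ξ):
  U: 537 − 1(138.2) − 2(20.32) = 358.2
  Q: 0 + 1(138.2) = 138.2
  R: 0 + 1(20.32) = 20.32
  V: 0 + 1(20.32) = 20.32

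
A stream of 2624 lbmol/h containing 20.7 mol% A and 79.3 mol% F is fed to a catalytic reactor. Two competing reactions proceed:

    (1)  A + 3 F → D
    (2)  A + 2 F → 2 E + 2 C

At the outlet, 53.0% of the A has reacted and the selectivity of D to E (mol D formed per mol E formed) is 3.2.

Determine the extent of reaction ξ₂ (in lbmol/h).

Conversion of A: A consumed = 0.53 × 543.2 = 287.9 lbmol/h = 1ξ₁ + 1ξ₂.
Selectivity: 1ξ₁ / (2ξ₂) = 3.2 → ξ₁ = 6.4 ξ₂.
Substitute: (1·6.4 + 1) ξ₂ = 287.9 → ξ₂ = 38.9 lbmol/h, ξ₁ = 249 lbmol/h.
Outlet amounts (n = n₀ + Σ ν·ξ):
  A: 543.2 − 1(249) − 1(38.9) = 255.3
  F: 2081 − 3(249) − 2(38.9) = 1256
  D: 0 + 1(249) = 249
  E: 0 + 2(38.9) = 77.81
  C: 0 + 2(38.9) = 77.81

ξ₂ = 38.9 lbmol/h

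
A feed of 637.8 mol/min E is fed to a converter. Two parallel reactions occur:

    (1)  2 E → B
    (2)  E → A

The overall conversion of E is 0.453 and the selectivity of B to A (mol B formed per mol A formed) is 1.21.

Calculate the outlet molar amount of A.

Conversion of E: E consumed = 0.453 × 637.8 = 288.9 mol/min = 2ξ₁ + 1ξ₂.
Selectivity: 1ξ₁ / (1ξ₂) = 1.21 → ξ₁ = 1.21 ξ₂.
Substitute: (2·1.21 + 1) ξ₂ = 288.9 → ξ₂ = 84.48 mol/min, ξ₁ = 102.2 mol/min.
Outlet amounts (n = n₀ + Σ ν·ξ):
  E: 637.8 − 2(102.2) − 1(84.48) = 348.9
  B: 0 + 1(102.2) = 102.2
  A: 0 + 1(84.48) = 84.48

84.5 mol/min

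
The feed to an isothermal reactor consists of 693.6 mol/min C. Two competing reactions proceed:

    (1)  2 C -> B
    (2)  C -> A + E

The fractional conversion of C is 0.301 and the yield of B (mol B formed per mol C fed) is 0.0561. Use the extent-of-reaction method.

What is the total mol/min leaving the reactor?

786 mol/min

Yield of B: 1ξ₁ / 693.6 = 0.0561 → ξ₁ = 38.91 mol/min.
Conversion of C: 2ξ₁ + 1ξ₂ = 0.301 × 693.6 = 208.8 → ξ₂ = 131 mol/min.
Outlet amounts (n = n₀ + Σ ν·ξ):
  C: 693.6 − 2(38.91) − 1(131) = 484.8
  B: 0 + 1(38.91) = 38.91
  A: 0 + 1(131) = 131
  E: 0 + 1(131) = 131
Total out = 484.8 + 38.91 + 131 + 131 = 785.6 mol/min.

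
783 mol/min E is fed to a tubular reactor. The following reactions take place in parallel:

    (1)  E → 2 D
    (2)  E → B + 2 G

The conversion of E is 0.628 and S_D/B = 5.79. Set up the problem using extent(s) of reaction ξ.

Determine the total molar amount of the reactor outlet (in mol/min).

Conversion of E: E consumed = 0.628 × 783 = 491.7 mol/min = 1ξ₁ + 1ξ₂.
Selectivity: 2ξ₁ / (1ξ₂) = 5.79 → ξ₁ = 2.895 ξ₂.
Substitute: (1·2.895 + 1) ξ₂ = 491.7 → ξ₂ = 126.2 mol/min, ξ₁ = 365.5 mol/min.
Outlet amounts (n = n₀ + Σ ν·ξ):
  E: 783 − 1(365.5) − 1(126.2) = 291.3
  D: 0 + 2(365.5) = 731
  B: 0 + 1(126.2) = 126.2
  G: 0 + 2(126.2) = 252.5
Total out = 291.3 + 731 + 126.2 + 252.5 = 1401 mol/min.

1400 mol/min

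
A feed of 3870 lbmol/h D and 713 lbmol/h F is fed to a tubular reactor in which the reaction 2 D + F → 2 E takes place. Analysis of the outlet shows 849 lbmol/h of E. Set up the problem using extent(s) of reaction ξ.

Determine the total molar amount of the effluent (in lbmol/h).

For E: n = n₀ + 2ξ → 849 = 0 + 2ξ, giving ξ = 424.5 lbmol/h.
Outlet amounts (n = n₀ + ν ξ):
  D: 3870 − 2(424.5) = 3021
  F: 713 − 1(424.5) = 288.5
  E: 0 + 2(424.5) = 849
Total out = 3021 + 288.5 + 849 = 4158 lbmol/h.

4160 lbmol/h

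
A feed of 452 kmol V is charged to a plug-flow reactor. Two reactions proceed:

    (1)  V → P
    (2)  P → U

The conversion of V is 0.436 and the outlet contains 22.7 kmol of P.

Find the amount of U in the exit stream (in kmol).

174 kmol

Conversion of V: V consumed = 1ξ₁ = 0.436 × 452 → ξ₁ = 197.1 kmol.
P balance: n_P = 0 + 1ξ₁ − 1ξ₂ = 22.7 → ξ₂ = (1·197.1 − 22.7)/1 = 174.4 kmol.
Outlet amounts (n = n₀ + Σ ν·ξ):
  V: 452 − 1(197.1) = 254.9
  P: 0 + 1(197.1) − 1(174.4) = 22.7
  U: 0 + 1(174.4) = 174.4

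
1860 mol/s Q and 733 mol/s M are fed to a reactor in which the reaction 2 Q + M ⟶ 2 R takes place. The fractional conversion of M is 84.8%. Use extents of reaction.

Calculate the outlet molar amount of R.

M reacted = 0.848 × 733 = 621.6 mol/s; ν_M = −1, so ξ = 621.6/1 = 621.6 mol/s.
Outlet amounts (n = n₀ + ν ξ):
  Q: 1860 − 2(621.6) = 616.8
  M: 733 − 1(621.6) = 111.4
  R: 0 + 2(621.6) = 1243

1240 mol/s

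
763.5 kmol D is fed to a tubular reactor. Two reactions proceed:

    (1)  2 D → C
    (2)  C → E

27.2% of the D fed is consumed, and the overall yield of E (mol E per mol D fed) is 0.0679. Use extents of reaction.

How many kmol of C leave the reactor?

Conversion of D: D consumed = 2ξ₁ = 0.272 × 763.5 → ξ₁ = 103.8 kmol.
Yield of E: 1ξ₂ / 763.5 = 0.0679 → ξ₂ = 51.84 kmol.
Outlet amounts (n = n₀ + Σ ν·ξ):
  D: 763.5 − 2(103.8) = 555.8
  C: 0 + 1(103.8) − 1(51.84) = 51.99
  E: 0 + 1(51.84) = 51.84

52 kmol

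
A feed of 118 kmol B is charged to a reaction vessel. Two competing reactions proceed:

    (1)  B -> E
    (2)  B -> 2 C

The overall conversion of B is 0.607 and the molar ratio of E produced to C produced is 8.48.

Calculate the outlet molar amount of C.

Conversion of B: B consumed = 0.607 × 118 = 71.63 kmol = 1ξ₁ + 1ξ₂.
Selectivity: 1ξ₁ / (2ξ₂) = 8.48 → ξ₁ = 16.96 ξ₂.
Substitute: (1·16.96 + 1) ξ₂ = 71.63 → ξ₂ = 3.988 kmol, ξ₁ = 67.64 kmol.
Outlet amounts (n = n₀ + Σ ν·ξ):
  B: 118 − 1(67.64) − 1(3.988) = 46.37
  E: 0 + 1(67.64) = 67.64
  C: 0 + 2(3.988) = 7.976

7.98 kmol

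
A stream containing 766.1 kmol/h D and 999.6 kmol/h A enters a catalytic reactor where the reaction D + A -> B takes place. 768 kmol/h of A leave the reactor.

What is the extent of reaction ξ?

For A: n = n₀ − 1ξ → 768 = 999.6 − 1ξ, giving ξ = 231.6 kmol/h.
Outlet amounts (n = n₀ + ν ξ):
  D: 766.1 − 1(231.6) = 534.5
  A: 999.6 − 1(231.6) = 768
  B: 0 + 1(231.6) = 231.6

ξ = 232 kmol/h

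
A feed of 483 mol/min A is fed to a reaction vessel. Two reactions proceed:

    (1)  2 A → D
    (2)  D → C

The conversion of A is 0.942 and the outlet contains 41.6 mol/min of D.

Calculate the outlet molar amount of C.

Conversion of A: A consumed = 2ξ₁ = 0.942 × 483 → ξ₁ = 227.5 mol/min.
D balance: n_D = 0 + 1ξ₁ − 1ξ₂ = 41.6 → ξ₂ = (1·227.5 − 41.6)/1 = 185.9 mol/min.
Outlet amounts (n = n₀ + Σ ν·ξ):
  A: 483 − 2(227.5) = 28.01
  D: 0 + 1(227.5) − 1(185.9) = 41.6
  C: 0 + 1(185.9) = 185.9

186 mol/min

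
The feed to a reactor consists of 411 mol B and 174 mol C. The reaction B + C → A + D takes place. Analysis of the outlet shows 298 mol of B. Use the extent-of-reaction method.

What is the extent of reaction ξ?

For B: n = n₀ − 1ξ → 298 = 411 − 1ξ, giving ξ = 113 mol.
Outlet amounts (n = n₀ + ν ξ):
  B: 411 − 1(113) = 298
  C: 174 − 1(113) = 61
  A: 0 + 1(113) = 113
  D: 0 + 1(113) = 113

ξ = 113 mol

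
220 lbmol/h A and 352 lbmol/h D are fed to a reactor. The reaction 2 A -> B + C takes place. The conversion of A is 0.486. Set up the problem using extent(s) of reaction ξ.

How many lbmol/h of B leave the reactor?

A reacted = 0.486 × 220 = 106.9 lbmol/h; ν_A = −2, so ξ = 106.9/2 = 53.46 lbmol/h.
Outlet amounts (n = n₀ + ν ξ):
  A: 220 − 2(53.46) = 113.1
  B: 0 + 1(53.46) = 53.46
  C: 0 + 1(53.46) = 53.46
  D: 352 (inert)

53.5 lbmol/h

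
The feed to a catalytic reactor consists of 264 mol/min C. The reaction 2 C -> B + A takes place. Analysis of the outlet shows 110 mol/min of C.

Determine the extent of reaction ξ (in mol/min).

ξ = 77 mol/min

For C: n = n₀ − 2ξ → 110 = 264 − 2ξ, giving ξ = 77 mol/min.
Outlet amounts (n = n₀ + ν ξ):
  C: 264 − 2(77) = 110
  B: 0 + 1(77) = 77
  A: 0 + 1(77) = 77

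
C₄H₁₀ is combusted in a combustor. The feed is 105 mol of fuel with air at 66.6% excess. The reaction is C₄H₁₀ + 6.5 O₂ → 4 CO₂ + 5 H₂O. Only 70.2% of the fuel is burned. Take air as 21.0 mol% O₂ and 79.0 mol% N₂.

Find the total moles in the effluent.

5630 mol

Stoichiometric O₂ = 6.5 × 105 = 682.5 mol; O₂ fed = 682.5 × 1.666 = 1137 mol.
N₂ fed = 1137 × 79/21 = 4277 mol.
Fuel reacted = 0.702 × 105 → ξ = 73.71 mol.
Outlet (n = n₀ + ν ξ):
  C₄H₁₀: 105 − 1(73.71) = 31.29
  O₂: 1137 − 6.5(73.71) = 657.9
  N₂: 4277 (inert)
  CO₂: 0 + 4(73.71) = 294.8
  H₂O: 0 + 5(73.71) = 368.5
Total out = 31.29 + 657.9 + 4277 + 294.8 + 368.5 = 5630 mol.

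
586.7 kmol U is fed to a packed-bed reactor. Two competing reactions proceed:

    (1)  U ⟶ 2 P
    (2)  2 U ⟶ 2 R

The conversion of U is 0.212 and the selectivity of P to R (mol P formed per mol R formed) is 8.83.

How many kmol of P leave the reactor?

203 kmol

Conversion of U: U consumed = 0.212 × 586.7 = 124.4 kmol = 1ξ₁ + 2ξ₂.
Selectivity: 2ξ₁ / (2ξ₂) = 8.83 → ξ₁ = 8.83 ξ₂.
Substitute: (1·8.83 + 2) ξ₂ = 124.4 → ξ₂ = 11.48 kmol, ξ₁ = 101.4 kmol.
Outlet amounts (n = n₀ + Σ ν·ξ):
  U: 586.7 − 1(101.4) − 2(11.48) = 462.3
  P: 0 + 2(101.4) = 202.8
  R: 0 + 2(11.48) = 22.97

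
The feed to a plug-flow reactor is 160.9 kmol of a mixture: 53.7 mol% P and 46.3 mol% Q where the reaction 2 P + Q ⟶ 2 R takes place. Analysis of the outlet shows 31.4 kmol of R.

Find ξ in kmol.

ξ = 15.7 kmol

For R: n = n₀ + 2ξ → 31.4 = 0 + 2ξ, giving ξ = 15.7 kmol.
Outlet amounts (n = n₀ + ν ξ):
  P: 86.4 − 2(15.7) = 55
  Q: 74.5 − 1(15.7) = 58.8
  R: 0 + 2(15.7) = 31.4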